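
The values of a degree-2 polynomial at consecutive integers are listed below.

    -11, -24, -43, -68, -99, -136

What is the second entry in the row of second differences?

-6

D1: -13, -19, -25, -31, -37
D2: -6, -6, -6, -6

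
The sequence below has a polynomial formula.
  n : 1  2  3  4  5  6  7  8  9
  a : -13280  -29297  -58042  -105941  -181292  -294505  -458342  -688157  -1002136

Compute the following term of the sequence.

Δ: -16017, -28745, -47899, -75351, -113213, -163837, -229815, -313979
Δ²: -12728, -19154, -27452, -37862, -50624, -65978, -84164
Δ³: -6426, -8298, -10410, -12762, -15354, -18186
Δ⁴: -1872, -2112, -2352, -2592, -2832
Δ⁵: -240, -240, -240, -240
Constant fifth difference = -240, so extend:
-2832 − 240 = -3072;  -18186 − 3072 = -21258;  -84164 − 21258 = -105422;  -313979 − 105422 = -419401;  -1002136 − 419401 = -1421537

-1421537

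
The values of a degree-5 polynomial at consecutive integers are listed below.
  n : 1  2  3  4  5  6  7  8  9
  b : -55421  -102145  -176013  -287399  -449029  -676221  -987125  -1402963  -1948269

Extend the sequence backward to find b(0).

-27579

D1: -46724  -73868  -111386  -161630  -227192  -310904  -415838  -545306
D2: -27144  -37518  -50244  -65562  -83712  -104934  -129468
D3: -10374  -12726  -15318  -18150  -21222  -24534
D4: -2352  -2592  -2832  -3072  -3312
D5: -240  -240  -240  -240
The fifth differences are constant at -240.
Work back: -2352 + 240 = -2112;  -10374 + 2112 = -8262;  -27144 + 8262 = -18882;  -46724 + 18882 = -27842;  -55421 + 27842 = -27579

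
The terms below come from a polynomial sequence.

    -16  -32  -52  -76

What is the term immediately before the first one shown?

-4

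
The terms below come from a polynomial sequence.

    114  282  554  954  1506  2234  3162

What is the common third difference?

First differences: 168, 272, 400, 552, 728, 928
Second differences: 104, 128, 152, 176, 200
Third differences: 24, 24, 24, 24

24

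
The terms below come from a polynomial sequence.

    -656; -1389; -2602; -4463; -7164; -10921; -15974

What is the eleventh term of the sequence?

Δ: -733 , -1213 , -1861 , -2701 , -3757 , -5053
Δ²: -480 , -648 , -840 , -1056 , -1296
Δ³: -168 , -192 , -216 , -240
Δ⁴: -24 , -24 , -24
Fourth differences constant at -24.
-240 − 24 = -264;  -1296 − 264 = -1560;  -5053 − 1560 = -6613;  -15974 − 6613 = -22587
-264 − 24 = -288;  -1560 − 288 = -1848;  -6613 − 1848 = -8461;  -22587 − 8461 = -31048
-288 − 24 = -312;  -1848 − 312 = -2160;  -8461 − 2160 = -10621;  -31048 − 10621 = -41669
-312 − 24 = -336;  -2160 − 336 = -2496;  -10621 − 2496 = -13117;  -41669 − 13117 = -54786

-54786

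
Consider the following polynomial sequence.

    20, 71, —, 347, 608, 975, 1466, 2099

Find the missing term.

174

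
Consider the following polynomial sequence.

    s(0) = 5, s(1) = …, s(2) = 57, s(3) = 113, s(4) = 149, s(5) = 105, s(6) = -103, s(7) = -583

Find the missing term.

17

Using the last 6 terms:
56  36  -44  -208  -480
-20  -80  -164  -272
-60  -84  -108
-24  -24
Constant fourth difference = -24.
Extend backward: -60 + 24 = -36;  -20 + 36 = 16;  56 − 16 = 40;  57 − 40 = 17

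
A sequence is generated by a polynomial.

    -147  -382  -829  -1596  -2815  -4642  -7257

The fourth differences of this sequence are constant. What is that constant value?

-24

D1: -235, -447, -767, -1219, -1827, -2615
D2: -212, -320, -452, -608, -788
D3: -108, -132, -156, -180
D4: -24, -24, -24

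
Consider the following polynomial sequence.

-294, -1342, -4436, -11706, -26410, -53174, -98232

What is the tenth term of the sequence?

Δ: -1048 , -3094 , -7270 , -14704 , -26764 , -45058
Δ²: -2046 , -4176 , -7434 , -12060 , -18294
Δ³: -2130 , -3258 , -4626 , -6234
Δ⁴: -1128 , -1368 , -1608
Δ⁵: -240 , -240
Constant fifth difference = -240, so extend:
-1608 − 240 = -1848;  -6234 − 1848 = -8082;  -18294 − 8082 = -26376;  -45058 − 26376 = -71434;  -98232 − 71434 = -169666
-1848 − 240 = -2088;  -8082 − 2088 = -10170;  -26376 − 10170 = -36546;  -71434 − 36546 = -107980;  -169666 − 107980 = -277646
-2088 − 240 = -2328;  -10170 − 2328 = -12498;  -36546 − 12498 = -49044;  -107980 − 49044 = -157024;  -277646 − 157024 = -434670

-434670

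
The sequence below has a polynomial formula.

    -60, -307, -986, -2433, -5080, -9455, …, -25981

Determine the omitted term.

-16182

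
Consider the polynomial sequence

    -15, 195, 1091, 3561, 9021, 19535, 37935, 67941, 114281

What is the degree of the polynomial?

5

D1: 210, 896, 2470, 5460, 10514, 18400, 30006, 46340
D2: 686, 1574, 2990, 5054, 7886, 11606, 16334
D3: 888, 1416, 2064, 2832, 3720, 4728
D4: 528, 648, 768, 888, 1008
D5: 120, 120, 120, 120
The fifth differences are constant, so the polynomial has degree 5.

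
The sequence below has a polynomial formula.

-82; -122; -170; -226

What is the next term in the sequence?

-290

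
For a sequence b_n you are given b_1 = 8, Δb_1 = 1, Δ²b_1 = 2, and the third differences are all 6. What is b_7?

164

Build the table forward from the leading diagonal:
Δ³: 6, 6, 6, 6, 6, 6, 6
Δ²: 2, 8, 14, 20, 26, 32, 38
Δ: 1, 3, 11, 25, 45, 71, 103
b: 8, 9, 12, 23, 48, 93, 164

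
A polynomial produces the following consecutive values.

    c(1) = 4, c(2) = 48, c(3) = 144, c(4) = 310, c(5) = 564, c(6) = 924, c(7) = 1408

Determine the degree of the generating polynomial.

3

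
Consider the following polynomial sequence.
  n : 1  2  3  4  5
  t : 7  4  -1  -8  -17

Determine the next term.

-28

D1: -3 , -5 , -7 , -9
D2: -2 , -2 , -2
Constant second difference = -2, so extend:
-9 − 2 = -11;  -17 − 11 = -28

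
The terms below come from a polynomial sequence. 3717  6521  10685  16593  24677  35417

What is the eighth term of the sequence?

Δ: 2804 , 4164 , 5908 , 8084 , 10740
Δ²: 1360 , 1744 , 2176 , 2656
Δ³: 384 , 432 , 480
Δ⁴: 48 , 48
The fourth differences are constant (48).
480 + 48 = 528;  2656 + 528 = 3184;  10740 + 3184 = 13924;  35417 + 13924 = 49341
528 + 48 = 576;  3184 + 576 = 3760;  13924 + 3760 = 17684;  49341 + 17684 = 67025

67025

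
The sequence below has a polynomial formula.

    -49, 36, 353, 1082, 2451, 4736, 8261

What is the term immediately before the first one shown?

-34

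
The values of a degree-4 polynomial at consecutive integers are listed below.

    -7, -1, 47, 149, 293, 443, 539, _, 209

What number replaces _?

497

Using the first 7 terms:
6, 48, 102, 144, 150, 96
42, 54, 42, 6, -54
12, -12, -36, -60
-24, -24, -24
Constant fourth difference = -24.
Extend forward: -60 − 24 = -84;  -54 − 84 = -138;  96 − 138 = -42;  539 − 42 = 497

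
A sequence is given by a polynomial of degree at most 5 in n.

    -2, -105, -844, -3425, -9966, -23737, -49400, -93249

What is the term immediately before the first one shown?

-1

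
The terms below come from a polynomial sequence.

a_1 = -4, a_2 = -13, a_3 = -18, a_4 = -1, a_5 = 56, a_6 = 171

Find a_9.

First differences: -9  -5  17  57  115
Second differences: 4  22  40  58
Third differences: 18  18  18
Third differences constant at 18.
58 + 18 = 76;  115 + 76 = 191;  171 + 191 = 362
76 + 18 = 94;  191 + 94 = 285;  362 + 285 = 647
94 + 18 = 112;  285 + 112 = 397;  647 + 397 = 1044

1044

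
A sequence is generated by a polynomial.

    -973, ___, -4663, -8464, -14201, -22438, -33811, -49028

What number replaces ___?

Using the last 6 terms:
D1: -3801  -5737  -8237  -11373  -15217
D2: -1936  -2500  -3136  -3844
D3: -564  -636  -708
D4: -72  -72
Constant fourth difference = -72.
Extend backward: -564 + 72 = -492;  -1936 + 492 = -1444;  -3801 + 1444 = -2357;  -4663 + 2357 = -2306

-2306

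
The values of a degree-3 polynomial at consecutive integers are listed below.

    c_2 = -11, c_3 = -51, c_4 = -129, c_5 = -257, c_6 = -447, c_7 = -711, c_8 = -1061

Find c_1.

3

D1: -40, -78, -128, -190, -264, -350
D2: -38, -50, -62, -74, -86
D3: -12, -12, -12, -12
The third differences are constant at -12.
Work back: -38 + 12 = -26;  -40 + 26 = -14;  -11 + 14 = 3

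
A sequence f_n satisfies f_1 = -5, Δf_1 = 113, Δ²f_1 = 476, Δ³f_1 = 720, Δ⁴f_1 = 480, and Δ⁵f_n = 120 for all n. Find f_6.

Build the table forward from the leading diagonal:
Fifth differences: 120, 120, 120, 120, 120, 120
Fourth differences: 480, 600, 720, 840, 960, 1080
Third differences: 720, 1200, 1800, 2520, 3360, 4320
Second differences: 476, 1196, 2396, 4196, 6716, 10076
First differences: 113, 589, 1785, 4181, 8377, 15093
f: -5, 108, 697, 2482, 6663, 15040

15040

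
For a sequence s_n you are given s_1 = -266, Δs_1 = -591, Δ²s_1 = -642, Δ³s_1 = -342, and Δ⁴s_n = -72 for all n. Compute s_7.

-21362

Build the table forward from the leading diagonal:
D4: -72  -72  -72  -72  -72  -72  -72
D3: -342  -414  -486  -558  -630  -702  -774
D2: -642  -984  -1398  -1884  -2442  -3072  -3774
D1: -591  -1233  -2217  -3615  -5499  -7941  -11013
s: -266  -857  -2090  -4307  -7922  -13421  -21362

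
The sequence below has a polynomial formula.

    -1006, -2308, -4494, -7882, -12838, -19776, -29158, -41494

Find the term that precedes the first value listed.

-318

Δ: -1302, -2186, -3388, -4956, -6938, -9382, -12336
Δ²: -884, -1202, -1568, -1982, -2444, -2954
Δ³: -318, -366, -414, -462, -510
Δ⁴: -48, -48, -48, -48
The fourth differences are constant at -48.
Work back: -318 + 48 = -270;  -884 + 270 = -614;  -1302 + 614 = -688;  -1006 + 688 = -318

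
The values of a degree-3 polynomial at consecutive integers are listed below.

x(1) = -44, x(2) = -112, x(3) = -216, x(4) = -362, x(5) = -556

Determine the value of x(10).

-2456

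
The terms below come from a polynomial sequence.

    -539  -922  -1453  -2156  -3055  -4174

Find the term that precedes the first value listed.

-280

First differences: -383, -531, -703, -899, -1119
Second differences: -148, -172, -196, -220
Third differences: -24, -24, -24
The third differences are constant at -24.
Work back: -148 + 24 = -124;  -383 + 124 = -259;  -539 + 259 = -280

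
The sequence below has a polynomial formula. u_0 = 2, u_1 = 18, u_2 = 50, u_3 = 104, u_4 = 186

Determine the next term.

Δ: 16  32  54  82
Δ²: 16  22  28
Δ³: 6  6
Constant third difference = 6, so extend:
28 + 6 = 34;  82 + 34 = 116;  186 + 116 = 302

302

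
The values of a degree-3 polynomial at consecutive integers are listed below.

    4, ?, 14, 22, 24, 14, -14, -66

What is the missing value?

6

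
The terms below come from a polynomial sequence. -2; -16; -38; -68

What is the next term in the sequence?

-106

First differences: -14, -22, -30
Second differences: -8, -8
Second differences constant at -8.
-30 − 8 = -38;  -68 − 38 = -106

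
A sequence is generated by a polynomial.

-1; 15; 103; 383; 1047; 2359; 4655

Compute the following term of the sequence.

16, 88, 280, 664, 1312, 2296
72, 192, 384, 648, 984
120, 192, 264, 336
72, 72, 72
Fourth differences constant at 72.
336 + 72 = 408;  984 + 408 = 1392;  2296 + 1392 = 3688;  4655 + 3688 = 8343

8343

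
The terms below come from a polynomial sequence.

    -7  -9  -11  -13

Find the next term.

-15

Δ: -2  -2  -2
First differences constant at -2.
-13 − 2 = -15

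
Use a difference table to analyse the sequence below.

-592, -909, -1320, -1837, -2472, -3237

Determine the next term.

-4144

D1: -317, -411, -517, -635, -765
D2: -94, -106, -118, -130
D3: -12, -12, -12
Constant third difference = -12, so extend:
-130 − 12 = -142;  -765 − 142 = -907;  -3237 − 907 = -4144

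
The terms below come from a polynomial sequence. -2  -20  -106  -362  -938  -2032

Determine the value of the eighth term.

-6806

-18 , -86 , -256 , -576 , -1094
-68 , -170 , -320 , -518
-102 , -150 , -198
-48 , -48
The fourth differences are constant (-48).
-198 − 48 = -246;  -518 − 246 = -764;  -1094 − 764 = -1858;  -2032 − 1858 = -3890
-246 − 48 = -294;  -764 − 294 = -1058;  -1858 − 1058 = -2916;  -3890 − 2916 = -6806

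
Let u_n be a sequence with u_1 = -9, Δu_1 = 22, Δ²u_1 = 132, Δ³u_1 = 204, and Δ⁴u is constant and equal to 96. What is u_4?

657

Build the table forward from the leading diagonal:
Fourth differences: 96, 96, 96, 96
Third differences: 204, 300, 396, 492
Second differences: 132, 336, 636, 1032
First differences: 22, 154, 490, 1126
u: -9, 13, 167, 657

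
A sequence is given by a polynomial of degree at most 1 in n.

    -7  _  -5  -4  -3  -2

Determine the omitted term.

Using the last 4 terms:
1, 1, 1
Constant first difference = 1.
Extend backward: -5 − 1 = -6

-6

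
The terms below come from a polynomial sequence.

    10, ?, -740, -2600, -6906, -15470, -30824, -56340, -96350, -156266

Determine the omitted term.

-114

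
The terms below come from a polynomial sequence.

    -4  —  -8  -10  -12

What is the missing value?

-6

Using the last 3 terms:
Δ: -2, -2
Constant first difference = -2.
Extend backward: -8 + 2 = -6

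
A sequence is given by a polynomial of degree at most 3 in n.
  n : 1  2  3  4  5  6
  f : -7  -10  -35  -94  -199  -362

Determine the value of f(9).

D1: -3  -25  -59  -105  -163
D2: -22  -34  -46  -58
D3: -12  -12  -12
Third differences constant at -12.
-58 − 12 = -70;  -163 − 70 = -233;  -362 − 233 = -595
-70 − 12 = -82;  -233 − 82 = -315;  -595 − 315 = -910
-82 − 12 = -94;  -315 − 94 = -409;  -910 − 409 = -1319

-1319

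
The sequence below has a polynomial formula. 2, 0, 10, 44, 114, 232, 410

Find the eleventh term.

1962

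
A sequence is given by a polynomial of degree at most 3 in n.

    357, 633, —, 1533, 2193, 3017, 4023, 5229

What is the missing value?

Using the last 5 terms:
D1: 660, 824, 1006, 1206
D2: 164, 182, 200
D3: 18, 18
Constant third difference = 18.
Extend backward: 164 − 18 = 146;  660 − 146 = 514;  1533 − 514 = 1019

1019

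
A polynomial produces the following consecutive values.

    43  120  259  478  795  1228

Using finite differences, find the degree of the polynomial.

3

77, 139, 219, 317, 433
62, 80, 98, 116
18, 18, 18
The third differences are constant, so the polynomial has degree 3.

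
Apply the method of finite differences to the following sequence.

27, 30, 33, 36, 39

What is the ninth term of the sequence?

51

Δ: 3 , 3 , 3 , 3
The first differences are constant (3).
39 + 3 = 42
42 + 3 = 45
45 + 3 = 48
48 + 3 = 51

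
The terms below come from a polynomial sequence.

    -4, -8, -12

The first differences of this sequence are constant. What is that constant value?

D1: -4, -4

-4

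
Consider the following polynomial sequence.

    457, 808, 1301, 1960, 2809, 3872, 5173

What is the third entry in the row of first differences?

Δ: 351, 493, 659, 849, 1063, 1301
Δ²: 142, 166, 190, 214, 238
Δ³: 24, 24, 24, 24

659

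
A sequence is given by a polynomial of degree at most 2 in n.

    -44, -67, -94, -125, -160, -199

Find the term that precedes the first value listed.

-25

D1: -23  -27  -31  -35  -39
D2: -4  -4  -4  -4
The second differences are constant at -4.
Work back: -23 + 4 = -19;  -44 + 19 = -25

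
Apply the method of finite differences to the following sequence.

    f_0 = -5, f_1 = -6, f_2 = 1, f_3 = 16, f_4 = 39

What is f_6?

109

Δ: -1, 7, 15, 23
Δ²: 8, 8, 8
Constant second difference = 8, so extend:
23 + 8 = 31;  39 + 31 = 70
31 + 8 = 39;  70 + 39 = 109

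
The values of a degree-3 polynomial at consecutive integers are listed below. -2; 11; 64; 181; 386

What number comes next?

13  53  117  205
40  64  88
24  24
The third differences are constant (24).
88 + 24 = 112;  205 + 112 = 317;  386 + 317 = 703

703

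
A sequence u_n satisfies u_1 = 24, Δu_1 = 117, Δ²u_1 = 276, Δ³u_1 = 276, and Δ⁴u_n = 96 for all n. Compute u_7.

11826

Build the table forward from the leading diagonal:
D4: 96  96  96  96  96  96  96
D3: 276  372  468  564  660  756  852
D2: 276  552  924  1392  1956  2616  3372
D1: 117  393  945  1869  3261  5217  7833
u: 24  141  534  1479  3348  6609  11826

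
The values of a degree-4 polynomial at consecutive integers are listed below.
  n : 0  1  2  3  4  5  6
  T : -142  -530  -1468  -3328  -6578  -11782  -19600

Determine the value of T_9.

-66778

First differences: -388 , -938 , -1860 , -3250 , -5204 , -7818
Second differences: -550 , -922 , -1390 , -1954 , -2614
Third differences: -372 , -468 , -564 , -660
Fourth differences: -96 , -96 , -96
Constant fourth difference = -96, so extend:
-660 − 96 = -756;  -2614 − 756 = -3370;  -7818 − 3370 = -11188;  -19600 − 11188 = -30788
-756 − 96 = -852;  -3370 − 852 = -4222;  -11188 − 4222 = -15410;  -30788 − 15410 = -46198
-852 − 96 = -948;  -4222 − 948 = -5170;  -15410 − 5170 = -20580;  -46198 − 20580 = -66778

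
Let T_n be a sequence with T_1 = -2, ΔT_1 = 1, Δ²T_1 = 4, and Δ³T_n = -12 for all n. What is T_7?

Build the table forward from the leading diagonal:
Third differences: -12, -12, -12, -12, -12, -12, -12
Second differences: 4, -8, -20, -32, -44, -56, -68
First differences: 1, 5, -3, -23, -55, -99, -155
T: -2, -1, 4, 1, -22, -77, -176

-176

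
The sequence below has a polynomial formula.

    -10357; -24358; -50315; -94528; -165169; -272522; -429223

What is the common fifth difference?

-240

Δ: -14001, -25957, -44213, -70641, -107353, -156701
Δ²: -11956, -18256, -26428, -36712, -49348
Δ³: -6300, -8172, -10284, -12636
Δ⁴: -1872, -2112, -2352
Δ⁵: -240, -240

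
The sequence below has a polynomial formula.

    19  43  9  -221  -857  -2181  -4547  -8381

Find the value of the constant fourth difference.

-72

Δ: 24, -34, -230, -636, -1324, -2366, -3834
Δ²: -58, -196, -406, -688, -1042, -1468
Δ³: -138, -210, -282, -354, -426
Δ⁴: -72, -72, -72, -72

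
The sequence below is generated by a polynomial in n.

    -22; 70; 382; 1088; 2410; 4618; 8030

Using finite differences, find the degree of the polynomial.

4

92, 312, 706, 1322, 2208, 3412
220, 394, 616, 886, 1204
174, 222, 270, 318
48, 48, 48
The fourth differences are constant, so the polynomial has degree 4.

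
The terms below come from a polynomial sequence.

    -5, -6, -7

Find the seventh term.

D1: -1 , -1
Constant first difference = -1, so extend:
-7 − 1 = -8
-8 − 1 = -9
-9 − 1 = -10
-10 − 1 = -11

-11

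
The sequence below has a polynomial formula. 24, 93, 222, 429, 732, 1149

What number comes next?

1698

D1: 69 , 129 , 207 , 303 , 417
D2: 60 , 78 , 96 , 114
D3: 18 , 18 , 18
Constant third difference = 18, so extend:
114 + 18 = 132;  417 + 132 = 549;  1149 + 549 = 1698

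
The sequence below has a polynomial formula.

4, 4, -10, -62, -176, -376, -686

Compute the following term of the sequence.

-1130

First differences: 0, -14, -52, -114, -200, -310
Second differences: -14, -38, -62, -86, -110
Third differences: -24, -24, -24, -24
Constant third difference = -24, so extend:
-110 − 24 = -134;  -310 − 134 = -444;  -686 − 444 = -1130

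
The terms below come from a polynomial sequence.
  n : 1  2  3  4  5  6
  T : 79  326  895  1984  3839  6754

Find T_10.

First differences: 247, 569, 1089, 1855, 2915
Second differences: 322, 520, 766, 1060
Third differences: 198, 246, 294
Fourth differences: 48, 48
Constant fourth difference = 48, so extend:
294 + 48 = 342;  1060 + 342 = 1402;  2915 + 1402 = 4317;  6754 + 4317 = 11071
342 + 48 = 390;  1402 + 390 = 1792;  4317 + 1792 = 6109;  11071 + 6109 = 17180
390 + 48 = 438;  1792 + 438 = 2230;  6109 + 2230 = 8339;  17180 + 8339 = 25519
438 + 48 = 486;  2230 + 486 = 2716;  8339 + 2716 = 11055;  25519 + 11055 = 36574

36574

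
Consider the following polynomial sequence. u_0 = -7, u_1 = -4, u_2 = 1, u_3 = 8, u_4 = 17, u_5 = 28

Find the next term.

41

First differences: 3, 5, 7, 9, 11
Second differences: 2, 2, 2, 2
Second differences constant at 2.
11 + 2 = 13;  28 + 13 = 41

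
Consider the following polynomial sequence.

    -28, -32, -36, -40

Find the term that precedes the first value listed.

-24

First differences: -4  -4  -4
The first differences are constant at -4.
Work back: -28 + 4 = -24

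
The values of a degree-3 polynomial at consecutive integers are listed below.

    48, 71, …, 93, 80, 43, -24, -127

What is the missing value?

Using the last 5 terms:
D1: -13, -37, -67, -103
D2: -24, -30, -36
D3: -6, -6
Constant third difference = -6.
Extend backward: -24 + 6 = -18;  -13 + 18 = 5;  93 − 5 = 88

88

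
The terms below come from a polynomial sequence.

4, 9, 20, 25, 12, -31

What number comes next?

-116

5 , 11 , 5 , -13 , -43
6 , -6 , -18 , -30
-12 , -12 , -12
Constant third difference = -12, so extend:
-30 − 12 = -42;  -43 − 42 = -85;  -31 − 85 = -116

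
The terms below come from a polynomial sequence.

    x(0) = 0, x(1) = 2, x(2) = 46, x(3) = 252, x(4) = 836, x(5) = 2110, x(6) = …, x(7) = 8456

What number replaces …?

4482

Using the first 6 terms:
First differences: 2  44  206  584  1274
Second differences: 42  162  378  690
Third differences: 120  216  312
Fourth differences: 96  96
Constant fourth difference = 96.
Extend forward: 312 + 96 = 408;  690 + 408 = 1098;  1274 + 1098 = 2372;  2110 + 2372 = 4482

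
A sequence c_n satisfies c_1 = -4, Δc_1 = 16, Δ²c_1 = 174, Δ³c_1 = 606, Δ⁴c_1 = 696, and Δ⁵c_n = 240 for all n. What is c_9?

101092

Build the table forward from the leading diagonal:
Fifth differences: 240  240  240  240  240  240  240  240  240
Fourth differences: 696  936  1176  1416  1656  1896  2136  2376  2616
Third differences: 606  1302  2238  3414  4830  6486  8382  10518  12894
Second differences: 174  780  2082  4320  7734  12564  19050  27432  37950
First differences: 16  190  970  3052  7372  15106  27670  46720  74152
c: -4  12  202  1172  4224  11596  26702  54372  101092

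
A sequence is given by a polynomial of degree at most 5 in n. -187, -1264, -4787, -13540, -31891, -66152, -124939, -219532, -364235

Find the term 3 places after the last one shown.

-1294964

D1: -1077 , -3523 , -8753 , -18351 , -34261 , -58787 , -94593 , -144703
D2: -2446 , -5230 , -9598 , -15910 , -24526 , -35806 , -50110
D3: -2784 , -4368 , -6312 , -8616 , -11280 , -14304
D4: -1584 , -1944 , -2304 , -2664 , -3024
D5: -360 , -360 , -360 , -360
Constant fifth difference = -360, so extend:
-3024 − 360 = -3384;  -14304 − 3384 = -17688;  -50110 − 17688 = -67798;  -144703 − 67798 = -212501;  -364235 − 212501 = -576736
-3384 − 360 = -3744;  -17688 − 3744 = -21432;  -67798 − 21432 = -89230;  -212501 − 89230 = -301731;  -576736 − 301731 = -878467
-3744 − 360 = -4104;  -21432 − 4104 = -25536;  -89230 − 25536 = -114766;  -301731 − 114766 = -416497;  -878467 − 416497 = -1294964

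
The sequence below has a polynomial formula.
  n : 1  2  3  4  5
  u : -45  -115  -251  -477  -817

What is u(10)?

-5067

First differences: -70, -136, -226, -340
Second differences: -66, -90, -114
Third differences: -24, -24
Third differences constant at -24.
-114 − 24 = -138;  -340 − 138 = -478;  -817 − 478 = -1295
-138 − 24 = -162;  -478 − 162 = -640;  -1295 − 640 = -1935
-162 − 24 = -186;  -640 − 186 = -826;  -1935 − 826 = -2761
-186 − 24 = -210;  -826 − 210 = -1036;  -2761 − 1036 = -3797
-210 − 24 = -234;  -1036 − 234 = -1270;  -3797 − 1270 = -5067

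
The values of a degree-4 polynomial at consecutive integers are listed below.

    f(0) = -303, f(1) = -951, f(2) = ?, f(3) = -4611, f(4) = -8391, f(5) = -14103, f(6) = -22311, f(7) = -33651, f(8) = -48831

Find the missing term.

Using the last 6 terms:
-3780  -5712  -8208  -11340  -15180
-1932  -2496  -3132  -3840
-564  -636  -708
-72  -72
Constant fourth difference = -72.
Extend backward: -564 + 72 = -492;  -1932 + 492 = -1440;  -3780 + 1440 = -2340;  -4611 + 2340 = -2271

-2271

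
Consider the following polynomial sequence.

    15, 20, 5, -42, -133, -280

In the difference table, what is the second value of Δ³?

First differences: 5, -15, -47, -91, -147
Second differences: -20, -32, -44, -56
Third differences: -12, -12, -12

-12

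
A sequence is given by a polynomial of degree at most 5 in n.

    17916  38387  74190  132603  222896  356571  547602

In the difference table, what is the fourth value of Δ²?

Δ: 20471, 35803, 58413, 90293, 133675, 191031
Δ²: 15332, 22610, 31880, 43382, 57356
Δ³: 7278, 9270, 11502, 13974
Δ⁴: 1992, 2232, 2472
Δ⁵: 240, 240

43382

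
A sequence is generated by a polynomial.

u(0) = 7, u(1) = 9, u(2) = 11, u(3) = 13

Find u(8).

First differences: 2  2  2
The first differences are constant (2).
13 + 2 = 15
15 + 2 = 17
17 + 2 = 19
19 + 2 = 21
21 + 2 = 23

23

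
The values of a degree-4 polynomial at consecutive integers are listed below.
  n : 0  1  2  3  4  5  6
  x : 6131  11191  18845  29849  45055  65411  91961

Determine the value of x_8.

Δ: 5060, 7654, 11004, 15206, 20356, 26550
Δ²: 2594, 3350, 4202, 5150, 6194
Δ³: 756, 852, 948, 1044
Δ⁴: 96, 96, 96
Fourth differences constant at 96.
1044 + 96 = 1140;  6194 + 1140 = 7334;  26550 + 7334 = 33884;  91961 + 33884 = 125845
1140 + 96 = 1236;  7334 + 1236 = 8570;  33884 + 8570 = 42454;  125845 + 42454 = 168299

168299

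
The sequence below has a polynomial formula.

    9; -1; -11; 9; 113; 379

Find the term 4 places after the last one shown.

First differences: -10 , -10 , 20 , 104 , 266
Second differences: 0 , 30 , 84 , 162
Third differences: 30 , 54 , 78
Fourth differences: 24 , 24
Fourth differences constant at 24.
78 + 24 = 102;  162 + 102 = 264;  266 + 264 = 530;  379 + 530 = 909
102 + 24 = 126;  264 + 126 = 390;  530 + 390 = 920;  909 + 920 = 1829
126 + 24 = 150;  390 + 150 = 540;  920 + 540 = 1460;  1829 + 1460 = 3289
150 + 24 = 174;  540 + 174 = 714;  1460 + 714 = 2174;  3289 + 2174 = 5463

5463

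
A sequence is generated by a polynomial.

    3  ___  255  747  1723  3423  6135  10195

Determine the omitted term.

55

Using the last 6 terms:
First differences: 492  976  1700  2712  4060
Second differences: 484  724  1012  1348
Third differences: 240  288  336
Fourth differences: 48  48
Constant fourth difference = 48.
Extend backward: 240 − 48 = 192;  484 − 192 = 292;  492 − 292 = 200;  255 − 200 = 55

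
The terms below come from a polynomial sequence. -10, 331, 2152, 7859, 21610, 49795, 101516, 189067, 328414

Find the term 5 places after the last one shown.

2678419

D1: 341, 1821, 5707, 13751, 28185, 51721, 87551, 139347
D2: 1480, 3886, 8044, 14434, 23536, 35830, 51796
D3: 2406, 4158, 6390, 9102, 12294, 15966
D4: 1752, 2232, 2712, 3192, 3672
D5: 480, 480, 480, 480
The fifth differences are constant (480).
3672 + 480 = 4152;  15966 + 4152 = 20118;  51796 + 20118 = 71914;  139347 + 71914 = 211261;  328414 + 211261 = 539675
4152 + 480 = 4632;  20118 + 4632 = 24750;  71914 + 24750 = 96664;  211261 + 96664 = 307925;  539675 + 307925 = 847600
4632 + 480 = 5112;  24750 + 5112 = 29862;  96664 + 29862 = 126526;  307925 + 126526 = 434451;  847600 + 434451 = 1282051
5112 + 480 = 5592;  29862 + 5592 = 35454;  126526 + 35454 = 161980;  434451 + 161980 = 596431;  1282051 + 596431 = 1878482
5592 + 480 = 6072;  35454 + 6072 = 41526;  161980 + 41526 = 203506;  596431 + 203506 = 799937;  1878482 + 799937 = 2678419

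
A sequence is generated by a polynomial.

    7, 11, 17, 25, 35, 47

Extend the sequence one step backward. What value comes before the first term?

5

Δ: 4, 6, 8, 10, 12
Δ²: 2, 2, 2, 2
The second differences are constant at 2.
Work back: 4 − 2 = 2;  7 − 2 = 5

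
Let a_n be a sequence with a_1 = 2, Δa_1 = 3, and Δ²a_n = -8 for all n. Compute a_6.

Build the table forward from the leading diagonal:
D2: -8  -8  -8  -8  -8  -8
D1: 3  -5  -13  -21  -29  -37
a: 2  5  0  -13  -34  -63

-63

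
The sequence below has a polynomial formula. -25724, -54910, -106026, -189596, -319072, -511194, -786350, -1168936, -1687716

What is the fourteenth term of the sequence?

-7682386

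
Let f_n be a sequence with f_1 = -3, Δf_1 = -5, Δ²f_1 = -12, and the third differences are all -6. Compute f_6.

-208

Build the table forward from the leading diagonal:
Third differences: -6, -6, -6, -6, -6, -6
Second differences: -12, -18, -24, -30, -36, -42
First differences: -5, -17, -35, -59, -89, -125
f: -3, -8, -25, -60, -119, -208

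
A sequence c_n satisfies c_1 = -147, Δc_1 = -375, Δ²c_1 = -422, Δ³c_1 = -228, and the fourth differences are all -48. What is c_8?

-21294

Build the table forward from the leading diagonal:
D4: -48, -48, -48, -48, -48, -48, -48, -48
D3: -228, -276, -324, -372, -420, -468, -516, -564
D2: -422, -650, -926, -1250, -1622, -2042, -2510, -3026
D1: -375, -797, -1447, -2373, -3623, -5245, -7287, -9797
c: -147, -522, -1319, -2766, -5139, -8762, -14007, -21294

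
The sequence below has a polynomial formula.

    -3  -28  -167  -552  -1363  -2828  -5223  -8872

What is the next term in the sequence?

Δ: -25  -139  -385  -811  -1465  -2395  -3649
Δ²: -114  -246  -426  -654  -930  -1254
Δ³: -132  -180  -228  -276  -324
Δ⁴: -48  -48  -48  -48
The fourth differences are constant (-48).
-324 − 48 = -372;  -1254 − 372 = -1626;  -3649 − 1626 = -5275;  -8872 − 5275 = -14147

-14147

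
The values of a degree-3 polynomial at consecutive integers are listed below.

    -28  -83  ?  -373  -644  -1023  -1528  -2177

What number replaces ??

Using the last 5 terms:
First differences: -271, -379, -505, -649
Second differences: -108, -126, -144
Third differences: -18, -18
Constant third difference = -18.
Extend backward: -108 + 18 = -90;  -271 + 90 = -181;  -373 + 181 = -192

-192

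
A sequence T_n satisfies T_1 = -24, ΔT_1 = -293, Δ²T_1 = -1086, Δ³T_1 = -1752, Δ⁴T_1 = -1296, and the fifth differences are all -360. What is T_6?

Build the table forward from the leading diagonal:
Fifth differences: -360  -360  -360  -360  -360  -360
Fourth differences: -1296  -1656  -2016  -2376  -2736  -3096
Third differences: -1752  -3048  -4704  -6720  -9096  -11832
Second differences: -1086  -2838  -5886  -10590  -17310  -26406
First differences: -293  -1379  -4217  -10103  -20693  -38003
T: -24  -317  -1696  -5913  -16016  -36709

-36709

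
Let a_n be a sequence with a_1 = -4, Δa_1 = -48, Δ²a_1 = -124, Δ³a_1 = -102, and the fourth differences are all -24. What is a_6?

Build the table forward from the leading diagonal:
D4: -24  -24  -24  -24  -24  -24
D3: -102  -126  -150  -174  -198  -222
D2: -124  -226  -352  -502  -676  -874
D1: -48  -172  -398  -750  -1252  -1928
a: -4  -52  -224  -622  -1372  -2624

-2624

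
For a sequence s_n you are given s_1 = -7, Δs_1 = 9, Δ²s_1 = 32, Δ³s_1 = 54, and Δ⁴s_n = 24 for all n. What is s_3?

Build the table forward from the leading diagonal:
Fourth differences: 24, 24, 24
Third differences: 54, 78, 102
Second differences: 32, 86, 164
First differences: 9, 41, 127
s: -7, 2, 43

43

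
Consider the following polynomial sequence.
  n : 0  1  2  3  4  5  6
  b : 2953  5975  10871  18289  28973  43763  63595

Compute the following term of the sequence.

89501

3022  4896  7418  10684  14790  19832
1874  2522  3266  4106  5042
648  744  840  936
96  96  96
The fourth differences are constant (96).
936 + 96 = 1032;  5042 + 1032 = 6074;  19832 + 6074 = 25906;  63595 + 25906 = 89501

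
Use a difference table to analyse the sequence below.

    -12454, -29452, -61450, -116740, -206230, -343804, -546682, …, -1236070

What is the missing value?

-835780

Using the first 7 terms:
First differences: -16998  -31998  -55290  -89490  -137574  -202878
Second differences: -15000  -23292  -34200  -48084  -65304
Third differences: -8292  -10908  -13884  -17220
Fourth differences: -2616  -2976  -3336
Fifth differences: -360  -360
Constant fifth difference = -360.
Extend forward: -3336 − 360 = -3696;  -17220 − 3696 = -20916;  -65304 − 20916 = -86220;  -202878 − 86220 = -289098;  -546682 − 289098 = -835780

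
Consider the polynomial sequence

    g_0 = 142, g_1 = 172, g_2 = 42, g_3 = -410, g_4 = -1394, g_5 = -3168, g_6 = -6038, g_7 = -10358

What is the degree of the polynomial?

4

D1: 30, -130, -452, -984, -1774, -2870, -4320
D2: -160, -322, -532, -790, -1096, -1450
D3: -162, -210, -258, -306, -354
D4: -48, -48, -48, -48
The fourth differences are constant, so the polynomial has degree 4.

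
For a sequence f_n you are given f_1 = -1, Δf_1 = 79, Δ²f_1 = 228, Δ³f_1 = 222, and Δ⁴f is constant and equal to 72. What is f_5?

2643

Build the table forward from the leading diagonal:
Fourth differences: 72  72  72  72  72
Third differences: 222  294  366  438  510
Second differences: 228  450  744  1110  1548
First differences: 79  307  757  1501  2611
f: -1  78  385  1142  2643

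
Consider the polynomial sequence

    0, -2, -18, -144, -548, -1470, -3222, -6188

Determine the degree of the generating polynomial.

4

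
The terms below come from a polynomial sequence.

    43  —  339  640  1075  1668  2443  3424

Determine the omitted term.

Using the last 6 terms:
301, 435, 593, 775, 981
134, 158, 182, 206
24, 24, 24
Constant third difference = 24.
Extend backward: 134 − 24 = 110;  301 − 110 = 191;  339 − 191 = 148

148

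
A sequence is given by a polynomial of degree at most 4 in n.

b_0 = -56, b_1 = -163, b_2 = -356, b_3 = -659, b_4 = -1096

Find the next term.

-1691

Δ: -107, -193, -303, -437
Δ²: -86, -110, -134
Δ³: -24, -24
Third differences constant at -24.
-134 − 24 = -158;  -437 − 158 = -595;  -1096 − 595 = -1691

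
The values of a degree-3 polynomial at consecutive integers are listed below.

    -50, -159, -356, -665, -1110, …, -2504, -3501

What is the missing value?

Using the first 5 terms:
Δ: -109, -197, -309, -445
Δ²: -88, -112, -136
Δ³: -24, -24
Constant third difference = -24.
Extend forward: -136 − 24 = -160;  -445 − 160 = -605;  -1110 − 605 = -1715

-1715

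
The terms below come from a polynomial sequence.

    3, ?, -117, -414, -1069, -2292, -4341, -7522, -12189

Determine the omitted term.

Using the last 7 terms:
-297  -655  -1223  -2049  -3181  -4667
-358  -568  -826  -1132  -1486
-210  -258  -306  -354
-48  -48  -48
Constant fourth difference = -48.
Extend backward: -210 + 48 = -162;  -358 + 162 = -196;  -297 + 196 = -101;  -117 + 101 = -16

-16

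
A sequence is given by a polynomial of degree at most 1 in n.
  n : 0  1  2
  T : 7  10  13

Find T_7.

3, 3
The first differences are constant (3).
13 + 3 = 16
16 + 3 = 19
19 + 3 = 22
22 + 3 = 25
25 + 3 = 28

28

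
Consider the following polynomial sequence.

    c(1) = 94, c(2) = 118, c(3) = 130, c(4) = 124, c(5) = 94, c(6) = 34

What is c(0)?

D1: 24  12  -6  -30  -60
D2: -12  -18  -24  -30
D3: -6  -6  -6
The third differences are constant at -6.
Work back: -12 + 6 = -6;  24 + 6 = 30;  94 − 30 = 64

64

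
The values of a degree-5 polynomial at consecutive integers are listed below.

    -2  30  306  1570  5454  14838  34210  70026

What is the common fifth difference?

360

Δ: 32, 276, 1264, 3884, 9384, 19372, 35816
Δ²: 244, 988, 2620, 5500, 9988, 16444
Δ³: 744, 1632, 2880, 4488, 6456
Δ⁴: 888, 1248, 1608, 1968
Δ⁵: 360, 360, 360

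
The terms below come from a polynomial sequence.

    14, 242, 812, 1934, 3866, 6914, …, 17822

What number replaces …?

Using the first 6 terms:
Δ: 228, 570, 1122, 1932, 3048
Δ²: 342, 552, 810, 1116
Δ³: 210, 258, 306
Δ⁴: 48, 48
Constant fourth difference = 48.
Extend forward: 306 + 48 = 354;  1116 + 354 = 1470;  3048 + 1470 = 4518;  6914 + 4518 = 11432

11432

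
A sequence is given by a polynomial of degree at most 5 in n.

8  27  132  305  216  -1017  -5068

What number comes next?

-14643

First differences: 19, 105, 173, -89, -1233, -4051
Second differences: 86, 68, -262, -1144, -2818
Third differences: -18, -330, -882, -1674
Fourth differences: -312, -552, -792
Fifth differences: -240, -240
Constant fifth difference = -240, so extend:
-792 − 240 = -1032;  -1674 − 1032 = -2706;  -2818 − 2706 = -5524;  -4051 − 5524 = -9575;  -5068 − 9575 = -14643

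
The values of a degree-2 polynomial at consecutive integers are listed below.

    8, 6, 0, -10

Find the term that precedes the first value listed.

6

-2, -6, -10
-4, -4
The second differences are constant at -4.
Work back: -2 + 4 = 2;  8 − 2 = 6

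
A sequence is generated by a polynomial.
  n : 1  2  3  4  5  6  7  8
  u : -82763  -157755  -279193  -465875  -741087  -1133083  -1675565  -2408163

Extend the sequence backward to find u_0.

-39427

First differences: -74992  -121438  -186682  -275212  -391996  -542482  -732598
Second differences: -46446  -65244  -88530  -116784  -150486  -190116
Third differences: -18798  -23286  -28254  -33702  -39630
Fourth differences: -4488  -4968  -5448  -5928
Fifth differences: -480  -480  -480
The fifth differences are constant at -480.
Work back: -4488 + 480 = -4008;  -18798 + 4008 = -14790;  -46446 + 14790 = -31656;  -74992 + 31656 = -43336;  -82763 + 43336 = -39427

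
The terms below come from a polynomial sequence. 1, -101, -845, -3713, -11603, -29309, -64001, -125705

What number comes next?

-102  -744  -2868  -7890  -17706  -34692  -61704
-642  -2124  -5022  -9816  -16986  -27012
-1482  -2898  -4794  -7170  -10026
-1416  -1896  -2376  -2856
-480  -480  -480
Fifth differences constant at -480.
-2856 − 480 = -3336;  -10026 − 3336 = -13362;  -27012 − 13362 = -40374;  -61704 − 40374 = -102078;  -125705 − 102078 = -227783

-227783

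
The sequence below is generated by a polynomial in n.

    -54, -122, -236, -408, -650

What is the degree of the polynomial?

First differences: -68, -114, -172, -242
Second differences: -46, -58, -70
Third differences: -12, -12
The third differences are constant, so the polynomial has degree 3.

3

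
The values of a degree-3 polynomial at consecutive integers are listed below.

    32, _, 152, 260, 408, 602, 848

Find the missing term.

78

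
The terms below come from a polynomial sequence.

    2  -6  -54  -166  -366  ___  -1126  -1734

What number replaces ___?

-678

Using the first 5 terms:
First differences: -8  -48  -112  -200
Second differences: -40  -64  -88
Third differences: -24  -24
Constant third difference = -24.
Extend forward: -88 − 24 = -112;  -200 − 112 = -312;  -366 − 312 = -678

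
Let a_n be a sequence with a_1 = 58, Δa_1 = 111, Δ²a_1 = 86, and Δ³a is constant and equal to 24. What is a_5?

1114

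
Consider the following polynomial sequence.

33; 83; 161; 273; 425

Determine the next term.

623

D1: 50  78  112  152
D2: 28  34  40
D3: 6  6
Constant third difference = 6, so extend:
40 + 6 = 46;  152 + 46 = 198;  425 + 198 = 623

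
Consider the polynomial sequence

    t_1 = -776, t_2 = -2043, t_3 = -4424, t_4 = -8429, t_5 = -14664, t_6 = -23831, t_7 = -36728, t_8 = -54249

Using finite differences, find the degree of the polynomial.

4

D1: -1267, -2381, -4005, -6235, -9167, -12897, -17521
D2: -1114, -1624, -2230, -2932, -3730, -4624
D3: -510, -606, -702, -798, -894
D4: -96, -96, -96, -96
The fourth differences are constant, so the polynomial has degree 4.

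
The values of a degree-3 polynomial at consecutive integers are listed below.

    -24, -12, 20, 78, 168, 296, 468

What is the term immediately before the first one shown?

-22

First differences: 12  32  58  90  128  172
Second differences: 20  26  32  38  44
Third differences: 6  6  6  6
The third differences are constant at 6.
Work back: 20 − 6 = 14;  12 − 14 = -2;  -24 + 2 = -22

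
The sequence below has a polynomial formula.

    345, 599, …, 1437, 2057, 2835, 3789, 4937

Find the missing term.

957

Using the last 5 terms:
Δ: 620  778  954  1148
Δ²: 158  176  194
Δ³: 18  18
Constant third difference = 18.
Extend backward: 158 − 18 = 140;  620 − 140 = 480;  1437 − 480 = 957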